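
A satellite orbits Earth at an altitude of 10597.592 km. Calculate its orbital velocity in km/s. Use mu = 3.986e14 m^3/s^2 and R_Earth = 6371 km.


r = R_E + alt = 6371.0 + 10597.592 = 16968.5920 km = 1.6968592e+07 m
v = sqrt(mu/r) = sqrt(3.986e14 / 1.6968592e+07) = 4846.6956 m/s = 4.8467 km/s

4.8467 km/s


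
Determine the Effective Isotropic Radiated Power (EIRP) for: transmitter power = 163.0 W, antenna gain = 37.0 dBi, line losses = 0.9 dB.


Pt = 163.0 W = 22.1219 dBW
EIRP = Pt_dBW + Gt - losses = 22.1219 + 37.0 - 0.9 = 58.2219 dBW

58.2219 dBW


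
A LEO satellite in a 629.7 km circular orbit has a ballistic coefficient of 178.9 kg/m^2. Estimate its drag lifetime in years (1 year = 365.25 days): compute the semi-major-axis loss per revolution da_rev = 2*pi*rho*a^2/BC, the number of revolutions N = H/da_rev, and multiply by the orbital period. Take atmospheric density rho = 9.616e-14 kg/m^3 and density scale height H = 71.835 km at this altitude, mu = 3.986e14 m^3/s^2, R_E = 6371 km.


a = R_E + alt = 7000.7000 km = 7.0007e+06 m
da_rev = 2*pi*rho*a^2/BC = 2*pi*9.616e-14*(7.0007e+06)^2/178.9 = 0.165518643 m per revolution
N = H/da_rev = 71835.0000 m / 0.165518643 m = 433999.4499 revolutions
P = 2*pi*sqrt(a^3/mu) = 5829.3942 s
lifetime = N*P = 433999.4499 * 5829.3942 = 2.5299539e+09 s = 29281.8734 days
years = 29281.8734 / 365.25 = 80.1694 years

80.1694 years


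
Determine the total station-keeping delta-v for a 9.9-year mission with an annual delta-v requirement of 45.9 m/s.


dV = rate * years = 45.9 * 9.9
dV = 454.4100 m/s

454.4100 m/s


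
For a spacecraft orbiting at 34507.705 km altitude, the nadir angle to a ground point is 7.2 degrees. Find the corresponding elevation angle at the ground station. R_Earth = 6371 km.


r = R_E + alt = 40878.7050 km
Law of sines in the satellite / Earth-center / ground-point triangle:
  sin(nadir)/R_E = sin(90 + el)/r  =>  cos(el) = (r/R_E)*sin(nadir)
cos(el) = (40878.7050 / 6371.0000) * sin(7.2 deg) = 0.8041846
el = arccos(0.8041846) = 36.4684 deg
(Earth-central angle = 90 - nadir - el = 46.3316 deg)

36.4684 degrees


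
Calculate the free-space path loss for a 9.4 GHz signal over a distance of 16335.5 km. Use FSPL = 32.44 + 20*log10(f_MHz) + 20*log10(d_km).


f = 9.4 GHz = 9400.0000 MHz
d = 16335.5 km
FSPL = 32.44 + 20*log10(9400.0000) + 20*log10(16335.5)
FSPL = 32.44 + 79.4626 + 84.2626
FSPL = 196.1652 dB

196.1652 dB


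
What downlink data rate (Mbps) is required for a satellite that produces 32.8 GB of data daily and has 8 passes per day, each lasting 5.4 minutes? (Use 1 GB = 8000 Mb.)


total contact time = 8 * 5.4 * 60 = 2592.0000 s
data = 32.8 GB = 262400.0000 Mb
rate = 262400.0000 / 2592.0000 = 101.2346 Mbps

101.2346 Mbps


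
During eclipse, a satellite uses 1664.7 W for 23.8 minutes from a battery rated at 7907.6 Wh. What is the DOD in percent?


E_used = P * t / 60 = 1664.7 * 23.8 / 60 = 660.3310 Wh
DOD = E_used / E_total * 100 = 660.3310 / 7907.6 * 100
DOD = 8.3506 %

8.3506 %


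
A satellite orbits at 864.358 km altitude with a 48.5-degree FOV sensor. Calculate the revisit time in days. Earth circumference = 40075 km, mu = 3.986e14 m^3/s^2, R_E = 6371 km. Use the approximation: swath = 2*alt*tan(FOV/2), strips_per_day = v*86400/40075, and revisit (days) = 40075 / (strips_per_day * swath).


swath = 2*864.358*tan(0.4232423) = 778.7298 km
v = sqrt(mu/r) = 7422.3022 m/s = 7.4223 km/s
strips/day = v*86400/40075 = 7.4223*86400/40075 = 16.0022
coverage/day = strips * swath = 16.0022 * 778.7298 = 12461.3653 km
revisit = 40075 / 12461.3653 = 3.2159 days

3.2159 days


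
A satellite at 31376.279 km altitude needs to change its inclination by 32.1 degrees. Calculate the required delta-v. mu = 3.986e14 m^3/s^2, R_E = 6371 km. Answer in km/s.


r = 37747.2790 km = 3.7747279e+07 m
V = sqrt(mu/r) = 3249.5694 m/s
di = 32.1 deg = 0.5602507 rad
dV = 2*V*sin(di/2) = 2*3249.5694*sin(0.2801253)
dV = 1796.8566 m/s = 1.7969 km/s

1.7969 km/s


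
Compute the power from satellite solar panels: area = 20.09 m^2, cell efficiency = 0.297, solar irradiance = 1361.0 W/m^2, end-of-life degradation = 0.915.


P = area * eta * S * degradation
P = 20.09 * 0.297 * 1361.0 * 0.915
P = 7430.4584 W

7430.4584 W


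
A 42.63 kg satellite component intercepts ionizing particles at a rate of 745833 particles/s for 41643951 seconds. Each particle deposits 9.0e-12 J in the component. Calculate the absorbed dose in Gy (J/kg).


Total energy deposited = rate * time * E_per
  = 745833 * 41643951 * 9.0e-12 = 279.5349 J
Dose = E_total / mass = 279.5349 / 42.63
Dose = 6.5572 Gy

6.5572 Gy


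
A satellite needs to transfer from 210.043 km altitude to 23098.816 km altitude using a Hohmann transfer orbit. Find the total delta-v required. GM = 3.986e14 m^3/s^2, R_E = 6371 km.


r1 = 6581.0430 km = 6.581043e+06 m
r2 = 29469.8160 km = 2.9469816e+07 m
dv1 = sqrt(mu/r1)*(sqrt(2*r2/(r1+r2)) - 1) = 2168.4719 m/s
dv2 = sqrt(mu/r2)*(1 - sqrt(2*r1/(r1+r2))) = 1455.5239 m/s
total dv = |dv1| + |dv2| = 2168.4719 + 1455.5239 = 3623.9958 m/s = 3.6240 km/s

3.6240 km/s


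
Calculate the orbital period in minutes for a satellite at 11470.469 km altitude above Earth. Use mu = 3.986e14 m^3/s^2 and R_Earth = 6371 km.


r = 17841.4690 km = 1.7841469e+07 m
T = 2*pi*sqrt(r^3/mu) = 2*pi*sqrt(5.679261e+21 / 3.986e14)
T = 23716.8570 s = 395.2810 min

395.2810 minutes


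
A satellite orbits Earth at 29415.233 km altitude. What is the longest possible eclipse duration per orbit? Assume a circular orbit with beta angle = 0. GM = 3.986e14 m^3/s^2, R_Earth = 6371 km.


r = 35786.2330 km
T = 1122.8816 min
Eclipse fraction = arcsin(R_E/r)/pi = arcsin(6371.0000/35786.2330)/pi
= arcsin(0.1780294)/pi = 0.0569722
Eclipse duration = 0.0569722 * 1122.8816 = 63.9730 min

63.9730 minutes


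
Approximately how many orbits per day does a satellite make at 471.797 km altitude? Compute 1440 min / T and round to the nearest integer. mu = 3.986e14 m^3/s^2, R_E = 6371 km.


r = 6.842797e+06 m
T = 2*pi*sqrt(r^3/mu) = 5633.2848 s = 93.8881 min
revs/day = 1440 / 93.8881 = 15.3374
Rounded: 15 revolutions per day

15 revolutions per day


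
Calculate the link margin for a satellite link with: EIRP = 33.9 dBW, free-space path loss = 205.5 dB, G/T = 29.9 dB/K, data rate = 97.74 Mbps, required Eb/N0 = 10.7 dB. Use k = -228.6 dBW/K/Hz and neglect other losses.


C/N0 = EIRP - FSPL + G/T - k = 33.9 - 205.5 + 29.9 - (-228.6)
C/N0 = 86.9000 dB-Hz
R_b = 97.74 Mbps = 9.774e+07 bps -> 10*log10(R_b) = 79.9007 dB-Hz
Eb/N0 = C/N0 - 10*log10(R_b) = 86.9000 - 79.9007 = 6.9993 dB
Margin = Eb/N0 - Eb/N0_req = 6.9993 - 10.7 = -3.7007 dB (negative margin: link does not close)

-3.7007 dB


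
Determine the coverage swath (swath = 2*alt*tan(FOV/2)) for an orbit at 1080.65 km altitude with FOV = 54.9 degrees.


FOV = 54.9 deg = 0.9581858 rad
swath = 2 * alt * tan(FOV/2) = 2 * 1080.65 * tan(0.4790929)
swath = 2 * 1080.65 * 0.5194584
swath = 1122.7055 km

1122.7055 km


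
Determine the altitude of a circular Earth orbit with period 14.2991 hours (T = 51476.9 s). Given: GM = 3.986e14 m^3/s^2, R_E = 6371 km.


T = 51476.9 s
r = (mu*T^2/(4*pi^2))^(1/3) = (3.986e14 * 51476.9^2 / (4*pi^2))^(1/3)
r = 2.9908923e+07 m = 29908.9231 km
alt = r - R_E = 29908.9231 - 6371 = 23537.9231 km

23537.9231 km


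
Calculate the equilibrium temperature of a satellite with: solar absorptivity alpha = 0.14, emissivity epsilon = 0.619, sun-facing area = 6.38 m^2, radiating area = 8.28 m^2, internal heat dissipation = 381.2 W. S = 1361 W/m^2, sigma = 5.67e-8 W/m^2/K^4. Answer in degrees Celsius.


Numerator = alpha*S*A_sun + Q_int = 0.14*1361*6.38 + 381.2 = 1596.8452 W
Denominator = eps*sigma*A_rad = 0.619*5.67e-8*8.28 = 2.9060564e-07 W/K^4
T^4 = 5.4948871e+09 K^4
T = 272.2637 K = -0.8863308 C

-0.8863 degrees Celsius


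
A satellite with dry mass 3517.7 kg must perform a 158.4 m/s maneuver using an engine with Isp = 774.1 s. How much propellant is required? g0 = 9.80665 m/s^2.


ve = Isp * g0 = 774.1 * 9.80665 = 7591.327765 m/s
mass ratio = exp(dv/ve) = exp(158.4/7591.327765) = 1.02108513
m_prop = m_dry * (mr - 1) = 3517.7 * (1.02108513 - 1)
m_prop = 74.1712 kg

74.1712 kg


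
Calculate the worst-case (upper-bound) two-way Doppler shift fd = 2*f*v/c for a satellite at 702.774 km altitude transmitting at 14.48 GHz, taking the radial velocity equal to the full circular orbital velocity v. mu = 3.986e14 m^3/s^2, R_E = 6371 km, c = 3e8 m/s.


r = 7.073774e+06 m
v = sqrt(mu/r) = 7506.5962 m/s (worst-case radial velocity)
f = 14.48 GHz = 1.448e+10 Hz
fd = 2*f*v/c = 2*1.448e+10*7506.5962/3.0e+08
fd = 724636.7571 Hz

724636.7571 Hz


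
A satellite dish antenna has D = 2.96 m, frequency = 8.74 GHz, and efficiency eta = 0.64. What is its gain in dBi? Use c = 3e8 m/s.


lambda = c/f = 3e8 / 8.74e+09 = 0.03432494 m
G = eta*(pi*D/lambda)^2 = 0.64*(pi*2.96/0.03432494)^2
G = 46972.4808 (linear)
G = 10*log10(46972.4808) = 46.7184 dBi

46.7184 dBi


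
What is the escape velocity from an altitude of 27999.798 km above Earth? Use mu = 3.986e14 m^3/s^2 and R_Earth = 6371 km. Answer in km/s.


r = 6371.0 + 27999.798 = 34370.7980 km = 3.4370798e+07 m
v_esc = sqrt(2*mu/r) = sqrt(2*3.986e14 / 3.4370798e+07)
v_esc = 4816.0262 m/s = 4.8160 km/s

4.8160 km/s


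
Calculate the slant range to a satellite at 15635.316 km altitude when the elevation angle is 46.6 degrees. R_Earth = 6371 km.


h = 15635.316 km, el = 46.6 deg
d = -R_E*sin(el) + sqrt((R_E*sin(el))^2 + 2*R_E*h + h^2)
d = -6371.0000*sin(0.8133234) + sqrt((6371.0000*0.7265747)^2 + 2*6371.0000*15635.316 + 15635.316^2)
d = 16937.5412 km

16937.5412 km


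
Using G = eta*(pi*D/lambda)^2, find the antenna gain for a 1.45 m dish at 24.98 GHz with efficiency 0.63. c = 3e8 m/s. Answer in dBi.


lambda = c/f = 3e8 / 2.498e+10 = 0.01200961 m
G = eta*(pi*D/lambda)^2 = 0.63*(pi*1.45/0.01200961)^2
G = 90639.7414 (linear)
G = 10*log10(90639.7414) = 49.5732 dBi

49.5732 dBi


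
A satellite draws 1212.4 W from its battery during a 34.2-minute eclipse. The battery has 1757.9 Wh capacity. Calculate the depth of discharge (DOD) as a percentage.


E_used = P * t / 60 = 1212.4 * 34.2 / 60 = 691.0680 Wh
DOD = E_used / E_total * 100 = 691.0680 / 1757.9 * 100
DOD = 39.3121 %

39.3121 %


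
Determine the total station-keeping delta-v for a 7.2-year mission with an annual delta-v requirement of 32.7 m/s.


dV = rate * years = 32.7 * 7.2
dV = 235.4400 m/s

235.4400 m/s


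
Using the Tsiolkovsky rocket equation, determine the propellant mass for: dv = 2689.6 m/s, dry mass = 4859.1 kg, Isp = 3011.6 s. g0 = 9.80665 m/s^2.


ve = Isp * g0 = 3011.6 * 9.80665 = 29533.707140 m/s
mass ratio = exp(dv/ve) = exp(2689.6/29533.707140) = 1.09534439
m_prop = m_dry * (mr - 1) = 4859.1 * (1.09534439 - 1)
m_prop = 463.2879 kg

463.2879 kg


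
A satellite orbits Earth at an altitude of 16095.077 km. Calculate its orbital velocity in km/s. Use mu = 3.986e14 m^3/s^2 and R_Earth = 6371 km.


r = R_E + alt = 6371.0 + 16095.077 = 22466.0770 km = 2.2466077e+07 m
v = sqrt(mu/r) = sqrt(3.986e14 / 2.2466077e+07) = 4212.1616 m/s = 4.2122 km/s

4.2122 km/s


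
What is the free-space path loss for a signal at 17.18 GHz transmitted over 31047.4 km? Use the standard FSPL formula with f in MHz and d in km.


f = 17.18 GHz = 17180.0000 MHz
d = 31047.4 km
FSPL = 32.44 + 20*log10(17180.0000) + 20*log10(31047.4)
FSPL = 32.44 + 84.7005 + 89.8405
FSPL = 206.9810 dB

206.9810 dB


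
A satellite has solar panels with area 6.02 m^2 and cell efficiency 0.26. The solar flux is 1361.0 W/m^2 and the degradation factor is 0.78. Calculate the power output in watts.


P = area * eta * S * degradation
P = 6.02 * 0.26 * 1361.0 * 0.78
P = 1661.5850 W

1661.5850 W


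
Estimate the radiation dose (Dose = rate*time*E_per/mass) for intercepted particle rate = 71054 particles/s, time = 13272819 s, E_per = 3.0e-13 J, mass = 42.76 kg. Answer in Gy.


Total energy deposited = rate * time * E_per
  = 71054 * 13272819 * 3.0e-13 = 0.2829261 J
Dose = E_total / mass = 0.2829261 / 42.76
Dose = 0.006616606 Gy

0.0066 Gy


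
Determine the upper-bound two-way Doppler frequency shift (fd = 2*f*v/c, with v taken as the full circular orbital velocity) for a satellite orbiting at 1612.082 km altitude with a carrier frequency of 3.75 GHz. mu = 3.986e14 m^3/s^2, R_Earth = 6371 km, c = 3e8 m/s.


r = 7.983082e+06 m
v = sqrt(mu/r) = 7066.1581 m/s (worst-case radial velocity)
f = 3.75 GHz = 3.75e+09 Hz
fd = 2*f*v/c = 2*3.75e+09*7066.1581/3.0e+08
fd = 176653.9532 Hz

176653.9532 Hz


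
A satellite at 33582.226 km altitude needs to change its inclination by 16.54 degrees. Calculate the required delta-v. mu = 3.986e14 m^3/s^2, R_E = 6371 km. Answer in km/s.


r = 39953.2260 km = 3.9953226e+07 m
V = sqrt(mu/r) = 3158.5861 m/s
di = 16.54 deg = 0.2886775 rad
dV = 2*V*sin(di/2) = 2*3158.5861*sin(0.1443387)
dV = 908.6498 m/s = 0.9086498 km/s

0.9086 km/s


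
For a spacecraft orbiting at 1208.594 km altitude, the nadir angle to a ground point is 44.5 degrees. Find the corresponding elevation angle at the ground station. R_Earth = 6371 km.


r = R_E + alt = 7579.5940 km
Law of sines in the satellite / Earth-center / ground-point triangle:
  sin(nadir)/R_E = sin(90 + el)/r  =>  cos(el) = (r/R_E)*sin(nadir)
cos(el) = (7579.5940 / 6371.0000) * sin(44.5 deg) = 0.8338734
el = arccos(0.8338734) = 33.5013 deg
(Earth-central angle = 90 - nadir - el = 11.9987 deg)

33.5013 degrees


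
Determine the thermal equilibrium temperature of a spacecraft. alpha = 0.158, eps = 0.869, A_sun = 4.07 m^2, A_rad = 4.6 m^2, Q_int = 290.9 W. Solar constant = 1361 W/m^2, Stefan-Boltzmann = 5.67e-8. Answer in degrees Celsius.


Numerator = alpha*S*A_sun + Q_int = 0.158*1361*4.07 + 290.9 = 1166.1047 W
Denominator = eps*sigma*A_rad = 0.869*5.67e-8*4.6 = 2.2665258e-07 W/K^4
T^4 = 5.1448991e+09 K^4
T = 267.8207 K = -5.3293 C

-5.3293 degrees Celsius


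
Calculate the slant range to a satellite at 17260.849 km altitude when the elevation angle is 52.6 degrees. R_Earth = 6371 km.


h = 17260.849 km, el = 52.6 deg
d = -R_E*sin(el) + sqrt((R_E*sin(el))^2 + 2*R_E*h + h^2)
d = -6371.0000*sin(0.9180432) + sqrt((6371.0000*0.7944146)^2 + 2*6371.0000*17260.849 + 17260.849^2)
d = 18251.6682 km

18251.6682 km


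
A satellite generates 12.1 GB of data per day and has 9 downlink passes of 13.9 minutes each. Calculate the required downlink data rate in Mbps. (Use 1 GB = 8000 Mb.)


total contact time = 9 * 13.9 * 60 = 7506.0000 s
data = 12.1 GB = 96800.0000 Mb
rate = 96800.0000 / 7506.0000 = 12.8963 Mbps

12.8963 Mbps


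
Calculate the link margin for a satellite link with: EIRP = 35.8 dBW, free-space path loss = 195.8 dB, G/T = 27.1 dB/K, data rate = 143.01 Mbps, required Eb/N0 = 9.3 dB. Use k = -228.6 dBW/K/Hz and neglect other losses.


C/N0 = EIRP - FSPL + G/T - k = 35.8 - 195.8 + 27.1 - (-228.6)
C/N0 = 95.7000 dB-Hz
R_b = 143.01 Mbps = 1.4301e+08 bps -> 10*log10(R_b) = 81.5537 dB-Hz
Eb/N0 = C/N0 - 10*log10(R_b) = 95.7000 - 81.5537 = 14.1463 dB
Margin = Eb/N0 - Eb/N0_req = 14.1463 - 9.3 = 4.8463 dB (link closes)

4.8463 dB


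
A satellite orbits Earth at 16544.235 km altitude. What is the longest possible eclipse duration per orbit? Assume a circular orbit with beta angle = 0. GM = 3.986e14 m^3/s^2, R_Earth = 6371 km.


r = 22915.2350 km
T = 575.3690 min
Eclipse fraction = arcsin(R_E/r)/pi = arcsin(6371.0000/22915.2350)/pi
= arcsin(0.2780246)/pi = 0.08967969
Eclipse duration = 0.08967969 * 575.3690 = 51.5989 min

51.5989 minutes


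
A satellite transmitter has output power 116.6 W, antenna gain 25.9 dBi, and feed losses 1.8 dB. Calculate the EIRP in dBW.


Pt = 116.6 W = 20.6670 dBW
EIRP = Pt_dBW + Gt - losses = 20.6670 + 25.9 - 1.8 = 44.7670 dBW

44.7670 dBW


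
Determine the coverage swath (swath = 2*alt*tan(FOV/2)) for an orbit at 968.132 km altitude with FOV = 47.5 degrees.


FOV = 47.5 deg = 0.8290314 rad
swath = 2 * alt * tan(FOV/2) = 2 * 968.132 * tan(0.4145157)
swath = 2 * 968.132 * 0.4400105
swath = 851.9766 km

851.9766 km


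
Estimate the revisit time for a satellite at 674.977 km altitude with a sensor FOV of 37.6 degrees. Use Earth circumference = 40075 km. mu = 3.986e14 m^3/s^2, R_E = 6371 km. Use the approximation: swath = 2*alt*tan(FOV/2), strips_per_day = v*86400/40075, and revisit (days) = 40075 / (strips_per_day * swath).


swath = 2*674.977*tan(0.3281219) = 459.5618 km
v = sqrt(mu/r) = 7521.3888 m/s = 7.5214 km/s
strips/day = v*86400/40075 = 7.5214*86400/40075 = 16.2158
coverage/day = strips * swath = 16.2158 * 459.5618 = 7452.1604 km
revisit = 40075 / 7452.1604 = 5.3776 days

5.3776 days


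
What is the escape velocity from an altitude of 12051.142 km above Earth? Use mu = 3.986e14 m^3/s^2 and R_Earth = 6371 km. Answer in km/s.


r = 6371.0 + 12051.142 = 18422.1420 km = 1.8422142e+07 m
v_esc = sqrt(2*mu/r) = sqrt(2*3.986e14 / 1.8422142e+07)
v_esc = 6578.2986 m/s = 6.5783 km/s

6.5783 km/s


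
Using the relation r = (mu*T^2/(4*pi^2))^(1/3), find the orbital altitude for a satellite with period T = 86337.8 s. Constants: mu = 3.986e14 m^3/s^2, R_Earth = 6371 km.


T = 86337.8 s
r = (mu*T^2/(4*pi^2))^(1/3) = (3.986e14 * 86337.8^2 / (4*pi^2))^(1/3)
r = 4.2220805e+07 m = 42220.8045 km
alt = r - R_E = 42220.8045 - 6371 = 35849.8045 km

35849.8045 km


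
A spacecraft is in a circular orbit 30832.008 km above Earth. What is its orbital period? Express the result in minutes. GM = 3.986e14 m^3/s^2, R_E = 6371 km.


r = 37203.0080 km = 3.7203008e+07 m
T = 2*pi*sqrt(r^3/mu) = 2*pi*sqrt(5.1491337e+22 / 3.986e14)
T = 71413.1688 s = 1190.2195 min

1190.2195 minutes


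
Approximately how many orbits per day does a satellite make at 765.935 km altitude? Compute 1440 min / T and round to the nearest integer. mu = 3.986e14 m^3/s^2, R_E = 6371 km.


r = 7.136935e+06 m
T = 2*pi*sqrt(r^3/mu) = 6000.3811 s = 100.0064 min
revs/day = 1440 / 100.0064 = 14.3991
Rounded: 14 revolutions per day

14 revolutions per day


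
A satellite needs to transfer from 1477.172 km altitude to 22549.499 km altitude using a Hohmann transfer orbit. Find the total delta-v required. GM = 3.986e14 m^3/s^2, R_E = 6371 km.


r1 = 7848.1720 km = 7.848172e+06 m
r2 = 28920.4990 km = 2.8920499e+07 m
dv1 = sqrt(mu/r1)*(sqrt(2*r2/(r1+r2)) - 1) = 1811.8397 m/s
dv2 = sqrt(mu/r2)*(1 - sqrt(2*r1/(r1+r2))) = 1286.8556 m/s
total dv = |dv1| + |dv2| = 1811.8397 + 1286.8556 = 3098.6953 m/s = 3.0987 km/s

3.0987 km/s


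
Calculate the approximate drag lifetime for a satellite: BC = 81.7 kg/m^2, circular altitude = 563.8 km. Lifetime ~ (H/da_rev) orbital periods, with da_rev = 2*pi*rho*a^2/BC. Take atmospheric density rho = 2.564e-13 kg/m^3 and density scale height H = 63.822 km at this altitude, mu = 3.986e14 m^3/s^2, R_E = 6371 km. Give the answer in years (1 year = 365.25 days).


a = R_E + alt = 6934.8000 km = 6.9348e+06 m
da_rev = 2*pi*rho*a^2/BC = 2*pi*2.564e-13*(6.9348e+06)^2/81.7 = 0.948295552 m per revolution
N = H/da_rev = 63822.0000 m / 0.948295552 m = 67301.8025 revolutions
P = 2*pi*sqrt(a^3/mu) = 5747.2770 s
lifetime = N*P = 67301.8025 * 5747.2770 = 3.868021e+08 s = 4476.8762 days
years = 4476.8762 / 365.25 = 12.2570 years

12.2570 years


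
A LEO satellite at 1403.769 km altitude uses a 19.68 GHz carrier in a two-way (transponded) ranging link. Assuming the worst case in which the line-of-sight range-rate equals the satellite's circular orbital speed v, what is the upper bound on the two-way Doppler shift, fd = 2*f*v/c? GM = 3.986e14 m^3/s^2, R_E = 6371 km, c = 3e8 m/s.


r = 7.774769e+06 m
v = sqrt(mu/r) = 7160.1958 m/s (worst-case radial velocity)
f = 19.68 GHz = 1.968e+10 Hz
fd = 2*f*v/c = 2*1.968e+10*7160.1958/3.0e+08
fd = 939417.6922 Hz

939417.6922 Hz


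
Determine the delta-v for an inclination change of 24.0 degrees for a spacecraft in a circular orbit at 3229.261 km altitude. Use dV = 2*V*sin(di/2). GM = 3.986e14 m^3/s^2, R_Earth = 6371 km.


r = 9600.2610 km = 9.600261e+06 m
V = sqrt(mu/r) = 6443.5785 m/s
di = 24.0 deg = 0.418879 rad
dV = 2*V*sin(di/2) = 2*6443.5785*sin(0.2094395)
dV = 2679.3906 m/s = 2.6794 km/s

2.6794 km/s


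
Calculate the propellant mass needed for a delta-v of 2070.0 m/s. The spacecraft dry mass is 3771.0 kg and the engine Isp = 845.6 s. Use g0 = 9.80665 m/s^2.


ve = Isp * g0 = 845.6 * 9.80665 = 8292.503240 m/s
mass ratio = exp(dv/ve) = exp(2070.0/8292.503240) = 1.28354150
m_prop = m_dry * (mr - 1) = 3771.0 * (1.28354150 - 1)
m_prop = 1069.2350 kg

1069.2350 kg


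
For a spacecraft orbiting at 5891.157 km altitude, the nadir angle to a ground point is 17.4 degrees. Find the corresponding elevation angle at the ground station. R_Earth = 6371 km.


r = R_E + alt = 12262.1570 km
Law of sines in the satellite / Earth-center / ground-point triangle:
  sin(nadir)/R_E = sin(90 + el)/r  =>  cos(el) = (r/R_E)*sin(nadir)
cos(el) = (12262.1570 / 6371.0000) * sin(17.4 deg) = 0.5755588
el = arccos(0.5755588) = 54.8612 deg
(Earth-central angle = 90 - nadir - el = 17.7388 deg)

54.8612 degrees


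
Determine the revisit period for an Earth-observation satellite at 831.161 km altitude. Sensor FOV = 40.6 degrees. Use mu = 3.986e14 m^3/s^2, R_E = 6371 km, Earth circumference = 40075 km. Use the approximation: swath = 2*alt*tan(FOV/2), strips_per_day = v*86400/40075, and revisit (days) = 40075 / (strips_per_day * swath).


swath = 2*831.161*tan(0.3543018) = 614.9116 km
v = sqrt(mu/r) = 7439.3884 m/s = 7.4394 km/s
strips/day = v*86400/40075 = 7.4394*86400/40075 = 16.0390
coverage/day = strips * swath = 16.0390 * 614.9116 = 9862.5704 km
revisit = 40075 / 9862.5704 = 4.0633 days

4.0633 days


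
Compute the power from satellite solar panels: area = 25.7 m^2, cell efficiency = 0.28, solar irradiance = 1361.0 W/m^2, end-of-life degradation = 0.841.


P = area * eta * S * degradation
P = 25.7 * 0.28 * 1361.0 * 0.841
P = 8236.5488 W

8236.5488 W


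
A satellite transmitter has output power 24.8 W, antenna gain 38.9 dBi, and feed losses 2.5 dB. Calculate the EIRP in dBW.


Pt = 24.8 W = 13.9445 dBW
EIRP = Pt_dBW + Gt - losses = 13.9445 + 38.9 - 2.5 = 50.3445 dBW

50.3445 dBW


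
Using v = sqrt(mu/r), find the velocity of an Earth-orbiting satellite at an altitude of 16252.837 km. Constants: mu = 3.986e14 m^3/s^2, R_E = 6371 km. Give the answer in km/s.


r = R_E + alt = 6371.0 + 16252.837 = 22623.8370 km = 2.2623837e+07 m
v = sqrt(mu/r) = sqrt(3.986e14 / 2.2623837e+07) = 4197.4498 m/s = 4.1974 km/s

4.1974 km/s


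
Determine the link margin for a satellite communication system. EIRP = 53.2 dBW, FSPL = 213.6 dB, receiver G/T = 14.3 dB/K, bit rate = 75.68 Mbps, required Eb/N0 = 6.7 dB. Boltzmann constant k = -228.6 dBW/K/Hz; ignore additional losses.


C/N0 = EIRP - FSPL + G/T - k = 53.2 - 213.6 + 14.3 - (-228.6)
C/N0 = 82.5000 dB-Hz
R_b = 75.68 Mbps = 7.568e+07 bps -> 10*log10(R_b) = 78.7898 dB-Hz
Eb/N0 = C/N0 - 10*log10(R_b) = 82.5000 - 78.7898 = 3.7102 dB
Margin = Eb/N0 - Eb/N0_req = 3.7102 - 6.7 = -2.9898 dB (negative margin: link does not close)

-2.9898 dB


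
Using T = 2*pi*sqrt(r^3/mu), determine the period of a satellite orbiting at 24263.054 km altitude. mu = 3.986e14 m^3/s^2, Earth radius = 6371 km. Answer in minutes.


r = 30634.0540 km = 3.0634054e+07 m
T = 2*pi*sqrt(r^3/mu) = 2*pi*sqrt(2.8748383e+22 / 3.986e14)
T = 53360.2593 s = 889.3377 min

889.3377 minutes


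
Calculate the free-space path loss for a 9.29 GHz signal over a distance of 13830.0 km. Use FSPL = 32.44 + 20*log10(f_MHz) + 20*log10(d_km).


f = 9.29 GHz = 9290.0000 MHz
d = 13830.0 km
FSPL = 32.44 + 20*log10(9290.0000) + 20*log10(13830.0)
FSPL = 32.44 + 79.3603 + 82.8164
FSPL = 194.6168 dB

194.6168 dB


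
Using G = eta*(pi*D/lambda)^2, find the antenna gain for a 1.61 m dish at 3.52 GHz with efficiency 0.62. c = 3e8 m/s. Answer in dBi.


lambda = c/f = 3e8 / 3.52e+09 = 0.08522727 m
G = eta*(pi*D/lambda)^2 = 0.62*(pi*1.61/0.08522727)^2
G = 2183.6650 (linear)
G = 10*log10(2183.6650) = 33.3919 dBi

33.3919 dBi


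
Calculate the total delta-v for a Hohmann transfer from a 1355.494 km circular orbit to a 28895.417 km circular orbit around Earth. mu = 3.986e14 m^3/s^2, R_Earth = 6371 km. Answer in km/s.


r1 = 7726.4940 km = 7.726494e+06 m
r2 = 35266.4170 km = 3.5266417e+07 m
dv1 = sqrt(mu/r1)*(sqrt(2*r2/(r1+r2)) - 1) = 2017.1915 m/s
dv2 = sqrt(mu/r2)*(1 - sqrt(2*r1/(r1+r2))) = 1346.3644 m/s
total dv = |dv1| + |dv2| = 2017.1915 + 1346.3644 = 3363.5559 m/s = 3.3636 km/s

3.3636 km/s


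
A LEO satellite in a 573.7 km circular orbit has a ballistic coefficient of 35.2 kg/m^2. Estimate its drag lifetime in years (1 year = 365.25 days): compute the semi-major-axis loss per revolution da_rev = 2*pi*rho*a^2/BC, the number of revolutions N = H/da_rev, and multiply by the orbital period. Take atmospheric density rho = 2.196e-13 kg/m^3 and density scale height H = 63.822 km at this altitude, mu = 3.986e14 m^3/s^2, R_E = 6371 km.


a = R_E + alt = 6944.7000 km = 6.9447e+06 m
da_rev = 2*pi*rho*a^2/BC = 2*pi*2.196e-13*(6.9447e+06)^2/35.2 = 1.890499 m per revolution
N = H/da_rev = 63822.0000 m / 1.890499 m = 33759.3355 revolutions
P = 2*pi*sqrt(a^3/mu) = 5759.5885 s
lifetime = N*P = 33759.3355 * 5759.5885 = 1.9443988e+08 s = 2250.4616 days
years = 2250.4616 / 365.25 = 6.1614 years

6.1614 years


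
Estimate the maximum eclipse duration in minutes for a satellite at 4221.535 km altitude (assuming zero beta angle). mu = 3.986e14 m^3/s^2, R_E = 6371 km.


r = 10592.5350 km
T = 180.8256 min
Eclipse fraction = arcsin(R_E/r)/pi = arcsin(6371.0000/10592.5350)/pi
= arcsin(0.6014613)/pi = 0.2054146
Eclipse duration = 0.2054146 * 180.8256 = 37.1442 min

37.1442 minutes


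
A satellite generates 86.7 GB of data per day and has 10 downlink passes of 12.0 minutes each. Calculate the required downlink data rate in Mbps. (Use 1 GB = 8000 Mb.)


total contact time = 10 * 12.0 * 60 = 7200.0000 s
data = 86.7 GB = 693600.0000 Mb
rate = 693600.0000 / 7200.0000 = 96.3333 Mbps

96.3333 Mbps


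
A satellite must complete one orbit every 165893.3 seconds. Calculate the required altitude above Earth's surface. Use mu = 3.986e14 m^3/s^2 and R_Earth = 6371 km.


T = 165893.3 s
r = (mu*T^2/(4*pi^2))^(1/3) = (3.986e14 * 165893.3^2 / (4*pi^2))^(1/3)
r = 6.5254693e+07 m = 65254.6929 km
alt = r - R_E = 65254.6929 - 6371 = 58883.6929 km

58883.6929 km


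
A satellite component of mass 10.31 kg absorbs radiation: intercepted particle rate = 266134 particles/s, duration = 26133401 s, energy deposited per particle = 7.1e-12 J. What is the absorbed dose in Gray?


Total energy deposited = rate * time * E_per
  = 266134 * 26133401 * 7.1e-12 = 49.3804 J
Dose = E_total / mass = 49.3804 / 10.31
Dose = 4.7896 Gy

4.7896 Gy


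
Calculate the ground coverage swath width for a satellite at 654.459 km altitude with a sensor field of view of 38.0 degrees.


FOV = 38.0 deg = 0.6632251 rad
swath = 2 * alt * tan(FOV/2) = 2 * 654.459 * tan(0.3316126)
swath = 2 * 654.459 * 0.3443276
swath = 450.6966 km

450.6966 km


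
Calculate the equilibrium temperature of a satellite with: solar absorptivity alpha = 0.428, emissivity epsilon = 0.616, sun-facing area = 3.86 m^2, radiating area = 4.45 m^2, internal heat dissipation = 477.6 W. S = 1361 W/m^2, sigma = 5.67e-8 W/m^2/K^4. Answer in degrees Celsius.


Numerator = alpha*S*A_sun + Q_int = 0.428*1361*3.86 + 477.6 = 2726.0809 W
Denominator = eps*sigma*A_rad = 0.616*5.67e-8*4.45 = 1.5542604e-07 W/K^4
T^4 = 1.7539409e+10 K^4
T = 363.9182 K = 90.7682 C

90.7682 degrees Celsius


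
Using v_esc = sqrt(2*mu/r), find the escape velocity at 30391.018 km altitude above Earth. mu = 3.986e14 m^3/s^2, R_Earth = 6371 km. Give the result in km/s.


r = 6371.0 + 30391.018 = 36762.0180 km = 3.6762018e+07 m
v_esc = sqrt(2*mu/r) = sqrt(2*3.986e14 / 3.6762018e+07)
v_esc = 4656.7613 m/s = 4.6568 km/s

4.6568 km/s


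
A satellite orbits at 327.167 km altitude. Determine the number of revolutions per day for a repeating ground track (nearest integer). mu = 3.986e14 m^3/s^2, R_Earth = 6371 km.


r = 6.698167e+06 m
T = 2*pi*sqrt(r^3/mu) = 5455.6334 s = 90.9272 min
revs/day = 1440 / 90.9272 = 15.8368
Rounded: 16 revolutions per day

16 revolutions per day


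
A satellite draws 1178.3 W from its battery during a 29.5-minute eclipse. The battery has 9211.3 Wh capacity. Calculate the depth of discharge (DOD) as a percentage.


E_used = P * t / 60 = 1178.3 * 29.5 / 60 = 579.3308 Wh
DOD = E_used / E_total * 100 = 579.3308 / 9211.3 * 100
DOD = 6.2893 %

6.2893 %


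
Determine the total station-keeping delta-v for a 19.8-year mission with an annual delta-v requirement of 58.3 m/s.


dV = rate * years = 58.3 * 19.8
dV = 1154.3400 m/s

1154.3400 m/s


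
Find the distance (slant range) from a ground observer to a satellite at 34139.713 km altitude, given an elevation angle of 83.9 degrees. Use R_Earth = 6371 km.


h = 34139.713 km, el = 83.9 deg
d = -R_E*sin(el) + sqrt((R_E*sin(el))^2 + 2*R_E*h + h^2)
d = -6371.0000*sin(1.4643) + sqrt((6371.0000*0.9943379)^2 + 2*6371.0000*34139.713 + 34139.713^2)
d = 34170.1285 km

34170.1285 km


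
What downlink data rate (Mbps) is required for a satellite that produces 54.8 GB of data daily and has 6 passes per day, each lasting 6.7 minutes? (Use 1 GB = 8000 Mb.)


total contact time = 6 * 6.7 * 60 = 2412.0000 s
data = 54.8 GB = 438400.0000 Mb
rate = 438400.0000 / 2412.0000 = 181.7579 Mbps

181.7579 Mbps


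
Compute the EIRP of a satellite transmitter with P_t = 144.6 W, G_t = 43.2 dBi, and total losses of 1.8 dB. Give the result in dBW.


Pt = 144.6 W = 21.6017 dBW
EIRP = Pt_dBW + Gt - losses = 21.6017 + 43.2 - 1.8 = 63.0017 dBW

63.0017 dBW


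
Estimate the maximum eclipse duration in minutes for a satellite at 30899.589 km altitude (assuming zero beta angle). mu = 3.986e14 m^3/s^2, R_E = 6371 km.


r = 37270.5890 km
T = 1193.4641 min
Eclipse fraction = arcsin(R_E/r)/pi = arcsin(6371.0000/37270.5890)/pi
= arcsin(0.1709391)/pi = 0.05468013
Eclipse duration = 0.05468013 * 1193.4641 = 65.2588 min

65.2588 minutes


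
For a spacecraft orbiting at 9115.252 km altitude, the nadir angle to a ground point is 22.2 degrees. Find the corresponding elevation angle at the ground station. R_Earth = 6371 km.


r = R_E + alt = 15486.2520 km
Law of sines in the satellite / Earth-center / ground-point triangle:
  sin(nadir)/R_E = sin(90 + el)/r  =>  cos(el) = (r/R_E)*sin(nadir)
cos(el) = (15486.2520 / 6371.0000) * sin(22.2 deg) = 0.9184332
el = arccos(0.9184332) = 23.3019 deg
(Earth-central angle = 90 - nadir - el = 44.4981 deg)

23.3019 degrees


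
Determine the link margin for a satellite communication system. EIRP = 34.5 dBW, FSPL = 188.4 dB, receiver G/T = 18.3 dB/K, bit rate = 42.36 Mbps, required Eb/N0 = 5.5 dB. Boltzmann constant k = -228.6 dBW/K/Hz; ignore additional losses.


C/N0 = EIRP - FSPL + G/T - k = 34.5 - 188.4 + 18.3 - (-228.6)
C/N0 = 93.0000 dB-Hz
R_b = 42.36 Mbps = 4.236e+07 bps -> 10*log10(R_b) = 76.2696 dB-Hz
Eb/N0 = C/N0 - 10*log10(R_b) = 93.0000 - 76.2696 = 16.7304 dB
Margin = Eb/N0 - Eb/N0_req = 16.7304 - 5.5 = 11.2304 dB (link closes)

11.2304 dB


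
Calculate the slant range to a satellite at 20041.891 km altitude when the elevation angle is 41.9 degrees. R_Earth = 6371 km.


h = 20041.891 km, el = 41.9 deg
d = -R_E*sin(el) + sqrt((R_E*sin(el))^2 + 2*R_E*h + h^2)
d = -6371.0000*sin(0.731293) + sqrt((6371.0000*0.6678326)^2 + 2*6371.0000*20041.891 + 20041.891^2)
d = 21728.9676 km

21728.9676 km


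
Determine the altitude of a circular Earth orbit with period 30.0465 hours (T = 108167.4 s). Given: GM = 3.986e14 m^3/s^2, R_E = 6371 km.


T = 108167.4 s
r = (mu*T^2/(4*pi^2))^(1/3) = (3.986e14 * 108167.4^2 / (4*pi^2))^(1/3)
r = 4.9067069e+07 m = 49067.0686 km
alt = r - R_E = 49067.0686 - 6371 = 42696.0686 km

42696.0686 km


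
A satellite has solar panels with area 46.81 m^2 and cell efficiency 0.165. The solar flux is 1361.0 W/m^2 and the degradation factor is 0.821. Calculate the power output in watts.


P = area * eta * S * degradation
P = 46.81 * 0.165 * 1361.0 * 0.821
P = 8630.2598 W

8630.2598 W


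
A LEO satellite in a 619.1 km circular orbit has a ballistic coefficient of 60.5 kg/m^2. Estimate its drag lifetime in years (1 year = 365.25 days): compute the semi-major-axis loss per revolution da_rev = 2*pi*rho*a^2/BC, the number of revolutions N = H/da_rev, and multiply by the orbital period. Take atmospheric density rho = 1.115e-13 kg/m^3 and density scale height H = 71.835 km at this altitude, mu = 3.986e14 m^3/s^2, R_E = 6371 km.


a = R_E + alt = 6990.1000 km = 6.9901e+06 m
da_rev = 2*pi*rho*a^2/BC = 2*pi*1.115e-13*(6.9901e+06)^2/60.5 = 0.565804163 m per revolution
N = H/da_rev = 71835.0000 m / 0.565804163 m = 126960.8898 revolutions
P = 2*pi*sqrt(a^3/mu) = 5816.1595 s
lifetime = N*P = 126960.8898 * 5816.1595 = 7.3842478e+08 s = 8546.5831 days
years = 8546.5831 / 365.25 = 23.3993 years

23.3993 years


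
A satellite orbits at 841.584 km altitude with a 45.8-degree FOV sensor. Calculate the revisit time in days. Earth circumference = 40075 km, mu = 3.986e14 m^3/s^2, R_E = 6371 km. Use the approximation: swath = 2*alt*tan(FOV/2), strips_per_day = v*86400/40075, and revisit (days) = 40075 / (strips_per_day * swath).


swath = 2*841.584*tan(0.3996804) = 710.9980 km
v = sqrt(mu/r) = 7434.0111 m/s = 7.4340 km/s
strips/day = v*86400/40075 = 7.4340*86400/40075 = 16.0274
coverage/day = strips * swath = 16.0274 * 710.9980 = 11395.4583 km
revisit = 40075 / 11395.4583 = 3.5168 days

3.5168 days


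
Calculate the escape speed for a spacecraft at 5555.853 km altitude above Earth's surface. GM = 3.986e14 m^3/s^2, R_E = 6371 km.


r = 6371.0 + 5555.853 = 11926.8530 km = 1.1926853e+07 m
v_esc = sqrt(2*mu/r) = sqrt(2*3.986e14 / 1.1926853e+07)
v_esc = 8175.6203 m/s = 8.1756 km/s

8.1756 km/s


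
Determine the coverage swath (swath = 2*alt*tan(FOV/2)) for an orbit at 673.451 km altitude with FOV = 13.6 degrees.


FOV = 13.6 deg = 0.2373648 rad
swath = 2 * alt * tan(FOV/2) = 2 * 673.451 * tan(0.1186824)
swath = 2 * 673.451 * 0.1192428
swath = 160.6083 km

160.6083 km


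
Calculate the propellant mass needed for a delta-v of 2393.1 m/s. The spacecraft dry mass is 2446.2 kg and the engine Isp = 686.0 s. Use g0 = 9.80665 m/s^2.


ve = Isp * g0 = 686.0 * 9.80665 = 6727.361900 m/s
mass ratio = exp(dv/ve) = exp(2393.1/6727.361900) = 1.42721696
m_prop = m_dry * (mr - 1) = 2446.2 * (1.42721696 - 1)
m_prop = 1045.0581 kg

1045.0581 kg


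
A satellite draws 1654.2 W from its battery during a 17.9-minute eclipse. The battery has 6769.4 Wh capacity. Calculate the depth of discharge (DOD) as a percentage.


E_used = P * t / 60 = 1654.2 * 17.9 / 60 = 493.5030 Wh
DOD = E_used / E_total * 100 = 493.5030 / 6769.4 * 100
DOD = 7.2902 %

7.2902 %


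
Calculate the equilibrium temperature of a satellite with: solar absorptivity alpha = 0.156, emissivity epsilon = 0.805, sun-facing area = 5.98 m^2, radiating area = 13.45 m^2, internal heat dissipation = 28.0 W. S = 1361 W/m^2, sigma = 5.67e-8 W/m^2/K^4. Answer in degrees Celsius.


Numerator = alpha*S*A_sun + Q_int = 0.156*1361*5.98 + 28.0 = 1297.6497 W
Denominator = eps*sigma*A_rad = 0.805*5.67e-8*13.45 = 6.1390507e-07 W/K^4
T^4 = 2.1137628e+09 K^4
T = 214.4194 K = -58.7306 C

-58.7306 degrees Celsius


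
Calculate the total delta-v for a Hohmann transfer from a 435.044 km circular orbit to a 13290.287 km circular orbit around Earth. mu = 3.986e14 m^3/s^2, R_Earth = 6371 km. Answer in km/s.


r1 = 6806.0440 km = 6.806044e+06 m
r2 = 19661.2870 km = 1.9661287e+07 m
dv1 = sqrt(mu/r1)*(sqrt(2*r2/(r1+r2)) - 1) = 1675.1546 m/s
dv2 = sqrt(mu/r2)*(1 - sqrt(2*r1/(r1+r2))) = 1273.5785 m/s
total dv = |dv1| + |dv2| = 1675.1546 + 1273.5785 = 2948.7330 m/s = 2.9487 km/s

2.9487 km/s


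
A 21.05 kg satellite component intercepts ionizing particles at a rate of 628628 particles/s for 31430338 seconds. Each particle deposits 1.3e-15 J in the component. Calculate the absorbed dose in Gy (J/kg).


Total energy deposited = rate * time * E_per
  = 628628 * 31430338 * 1.3e-15 = 0.02568539 J
Dose = E_total / mass = 0.02568539 / 21.05
Dose = 0.001220208 Gy

0.0012 Gy


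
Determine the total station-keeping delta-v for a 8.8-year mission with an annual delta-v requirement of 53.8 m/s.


dV = rate * years = 53.8 * 8.8
dV = 473.4400 m/s

473.4400 m/s


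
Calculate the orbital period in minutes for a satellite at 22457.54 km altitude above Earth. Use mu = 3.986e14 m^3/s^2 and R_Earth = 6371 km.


r = 28828.5400 km = 2.882854e+07 m
T = 2*pi*sqrt(r^3/mu) = 2*pi*sqrt(2.3958959e+22 / 3.986e14)
T = 48713.0356 s = 811.8839 min

811.8839 minutes


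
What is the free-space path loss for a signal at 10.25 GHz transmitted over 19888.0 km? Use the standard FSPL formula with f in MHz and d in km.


f = 10.25 GHz = 10250.0000 MHz
d = 19888.0 km
FSPL = 32.44 + 20*log10(10250.0000) + 20*log10(19888.0)
FSPL = 32.44 + 80.2145 + 85.9718
FSPL = 198.6263 dB

198.6263 dB


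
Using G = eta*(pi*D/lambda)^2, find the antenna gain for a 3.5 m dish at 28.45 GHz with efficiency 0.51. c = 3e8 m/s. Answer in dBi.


lambda = c/f = 3e8 / 2.845e+10 = 0.01054482 m
G = eta*(pi*D/lambda)^2 = 0.51*(pi*3.5/0.01054482)^2
G = 554533.8252 (linear)
G = 10*log10(554533.8252) = 57.4393 dBi

57.4393 dBi


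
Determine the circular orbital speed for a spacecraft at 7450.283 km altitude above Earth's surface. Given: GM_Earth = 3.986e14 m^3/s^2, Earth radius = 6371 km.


r = R_E + alt = 6371.0 + 7450.283 = 13821.2830 km = 1.3821283e+07 m
v = sqrt(mu/r) = sqrt(3.986e14 / 1.3821283e+07) = 5370.2496 m/s = 5.3702 km/s

5.3702 km/s


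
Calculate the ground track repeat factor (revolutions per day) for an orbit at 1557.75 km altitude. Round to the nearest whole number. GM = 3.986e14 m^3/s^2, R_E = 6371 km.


r = 7.92875e+06 m
T = 2*pi*sqrt(r^3/mu) = 7026.1644 s = 117.1027 min
revs/day = 1440 / 117.1027 = 12.2969
Rounded: 12 revolutions per day

12 revolutions per day


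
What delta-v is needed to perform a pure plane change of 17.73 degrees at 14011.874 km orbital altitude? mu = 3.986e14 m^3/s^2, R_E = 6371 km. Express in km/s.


r = 20382.8740 km = 2.0382874e+07 m
V = sqrt(mu/r) = 4422.1751 m/s
di = 17.73 deg = 0.3094469 rad
dV = 2*V*sin(di/2) = 2*4422.1751*sin(0.1547234)
dV = 1362.9749 m/s = 1.3630 km/s

1.3630 km/s


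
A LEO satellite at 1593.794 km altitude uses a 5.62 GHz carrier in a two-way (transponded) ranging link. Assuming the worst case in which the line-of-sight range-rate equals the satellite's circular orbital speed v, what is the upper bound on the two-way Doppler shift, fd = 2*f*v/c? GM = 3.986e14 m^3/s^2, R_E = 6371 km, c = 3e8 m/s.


r = 7.964794e+06 m
v = sqrt(mu/r) = 7074.2658 m/s (worst-case radial velocity)
f = 5.62 GHz = 5.62e+09 Hz
fd = 2*f*v/c = 2*5.62e+09*7074.2658/3.0e+08
fd = 265049.1585 Hz

265049.1585 Hz


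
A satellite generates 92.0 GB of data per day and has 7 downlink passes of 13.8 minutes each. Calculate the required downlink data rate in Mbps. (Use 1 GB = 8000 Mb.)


total contact time = 7 * 13.8 * 60 = 5796.0000 s
data = 92.0 GB = 736000.0000 Mb
rate = 736000.0000 / 5796.0000 = 126.9841 Mbps

126.9841 Mbps


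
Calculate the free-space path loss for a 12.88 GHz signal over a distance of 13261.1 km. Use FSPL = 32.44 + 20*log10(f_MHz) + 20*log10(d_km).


f = 12.88 GHz = 12880.0000 MHz
d = 13261.1 km
FSPL = 32.44 + 20*log10(12880.0000) + 20*log10(13261.1)
FSPL = 32.44 + 82.1983 + 82.4516
FSPL = 197.0899 dB

197.0899 dB


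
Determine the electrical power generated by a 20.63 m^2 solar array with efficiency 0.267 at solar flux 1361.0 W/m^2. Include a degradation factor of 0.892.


P = area * eta * S * degradation
P = 20.63 * 0.267 * 1361.0 * 0.892
P = 6687.0330 W

6687.0330 W


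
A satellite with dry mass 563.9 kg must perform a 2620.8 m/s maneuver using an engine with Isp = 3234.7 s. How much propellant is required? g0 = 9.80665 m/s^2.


ve = Isp * g0 = 3234.7 * 9.80665 = 31721.570755 m/s
mass ratio = exp(dv/ve) = exp(2620.8/31721.570755) = 1.08612776
m_prop = m_dry * (mr - 1) = 563.9 * (1.08612776 - 1)
m_prop = 48.5674 kg

48.5674 kg
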